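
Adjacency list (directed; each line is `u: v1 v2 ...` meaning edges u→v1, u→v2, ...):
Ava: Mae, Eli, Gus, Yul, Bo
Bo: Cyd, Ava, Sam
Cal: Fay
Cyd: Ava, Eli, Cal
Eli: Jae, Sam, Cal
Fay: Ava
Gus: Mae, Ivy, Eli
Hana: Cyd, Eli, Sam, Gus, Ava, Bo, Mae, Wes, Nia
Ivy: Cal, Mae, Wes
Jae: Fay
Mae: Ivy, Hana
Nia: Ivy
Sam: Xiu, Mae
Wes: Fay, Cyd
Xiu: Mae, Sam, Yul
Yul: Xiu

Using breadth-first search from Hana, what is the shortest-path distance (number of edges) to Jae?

2

Level 0: Hana
Level 1: Ava, Bo, Cyd, Eli, Gus, Mae, Nia, Sam, Wes
Level 2: Cal, Fay, Ivy, Jae, Xiu, Yul
Jae first appears at level 2.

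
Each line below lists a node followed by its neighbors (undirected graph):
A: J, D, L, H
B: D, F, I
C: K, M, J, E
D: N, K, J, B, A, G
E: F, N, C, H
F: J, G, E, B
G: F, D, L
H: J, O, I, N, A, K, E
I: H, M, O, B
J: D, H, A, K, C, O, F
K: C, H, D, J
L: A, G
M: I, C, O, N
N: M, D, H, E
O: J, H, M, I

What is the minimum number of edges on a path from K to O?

2

Level 0: K
Level 1: C, D, H, J
Level 2: A, B, E, F, G, I, M, N, O
Level 3: L
O first appears at level 2.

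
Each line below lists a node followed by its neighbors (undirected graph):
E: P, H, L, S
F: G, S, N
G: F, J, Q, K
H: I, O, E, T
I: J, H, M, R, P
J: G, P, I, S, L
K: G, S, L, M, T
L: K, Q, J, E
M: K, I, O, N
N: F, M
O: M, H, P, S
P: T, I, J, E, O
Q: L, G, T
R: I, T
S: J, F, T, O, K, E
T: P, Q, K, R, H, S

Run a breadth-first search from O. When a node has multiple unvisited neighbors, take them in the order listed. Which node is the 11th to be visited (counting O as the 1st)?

Visit O; enqueue M, H, P, S → queue [M, H, P, S]
Visit M; enqueue K, I, N → queue [H, P, S, K, I, N]
Visit H; enqueue E, T → queue [P, S, K, I, N, E, T]
Visit P; enqueue J → queue [S, K, I, N, E, T, J]
Visit S; enqueue F → queue [K, I, N, E, T, J, F]
Visit K; enqueue G, L → queue [I, N, E, T, J, F, G, L]
Visit I; enqueue R → queue [N, E, T, J, F, G, L, R]
Visit N → queue [E, T, J, F, G, L, R]
Visit E → queue [T, J, F, G, L, R]
Visit T; enqueue Q → queue [J, F, G, L, R, Q]
Visit J → queue [F, G, L, R, Q]
Visit F → queue [G, L, R, Q]
Visit G → queue [L, R, Q]
Visit L → queue [R, Q]
Visit R → queue [Q]
Visit Q → queue []

Visit order: O, M, H, P, S, K, I, N, E, T, J, F, G, L, R, Q

J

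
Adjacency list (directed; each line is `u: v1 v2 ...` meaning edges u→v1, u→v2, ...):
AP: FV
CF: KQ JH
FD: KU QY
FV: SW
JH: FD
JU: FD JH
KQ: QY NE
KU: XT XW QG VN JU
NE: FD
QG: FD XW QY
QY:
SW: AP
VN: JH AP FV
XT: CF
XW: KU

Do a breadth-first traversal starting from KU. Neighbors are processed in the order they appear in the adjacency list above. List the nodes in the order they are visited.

KU -> XT -> XW -> QG -> VN -> JU -> CF -> FD -> QY -> JH -> AP -> FV -> KQ -> SW -> NE

Visit KU; enqueue XT, XW, QG, VN, JU → queue [XT, XW, QG, VN, JU]
Visit XT; enqueue CF → queue [XW, QG, VN, JU, CF]
Visit XW → queue [QG, VN, JU, CF]
Visit QG; enqueue FD, QY → queue [VN, JU, CF, FD, QY]
Visit VN; enqueue JH, AP, FV → queue [JU, CF, FD, QY, JH, AP, FV]
Visit JU → queue [CF, FD, QY, JH, AP, FV]
Visit CF; enqueue KQ → queue [FD, QY, JH, AP, FV, KQ]
Visit FD → queue [QY, JH, AP, FV, KQ]
Visit QY → queue [JH, AP, FV, KQ]
Visit JH → queue [AP, FV, KQ]
Visit AP → queue [FV, KQ]
Visit FV; enqueue SW → queue [KQ, SW]
Visit KQ; enqueue NE → queue [SW, NE]
Visit SW → queue [NE]
Visit NE → queue []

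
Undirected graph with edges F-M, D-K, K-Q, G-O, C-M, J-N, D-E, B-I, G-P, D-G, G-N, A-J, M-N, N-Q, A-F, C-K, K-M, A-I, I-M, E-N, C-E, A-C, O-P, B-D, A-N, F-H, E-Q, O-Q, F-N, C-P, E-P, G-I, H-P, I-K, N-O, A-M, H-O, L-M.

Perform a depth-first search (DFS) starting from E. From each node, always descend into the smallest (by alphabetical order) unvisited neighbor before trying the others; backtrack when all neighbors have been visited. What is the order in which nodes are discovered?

E → C → A → F → H → O → G → D → B → I → K → M → L → N → J → Q → P

Visit E
E → C
C → A
A → F
F → H
H → O
O → G
G → D
D → B
B → I
I → K
K → M
M → L
M → N
N → J
N → Q
G → P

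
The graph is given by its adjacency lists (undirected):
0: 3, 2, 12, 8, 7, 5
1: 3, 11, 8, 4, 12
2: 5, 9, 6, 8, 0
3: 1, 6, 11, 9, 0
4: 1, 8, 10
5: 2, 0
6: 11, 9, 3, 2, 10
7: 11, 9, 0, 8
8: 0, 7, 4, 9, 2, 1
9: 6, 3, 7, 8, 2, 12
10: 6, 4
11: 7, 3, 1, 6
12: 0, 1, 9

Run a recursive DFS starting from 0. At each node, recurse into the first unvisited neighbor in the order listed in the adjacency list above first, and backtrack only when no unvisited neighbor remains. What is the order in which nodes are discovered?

0, 3, 1, 11, 7, 9, 6, 2, 5, 8, 4, 10, 12

Visit 0
0 → 3
3 → 1
1 → 11
11 → 7
7 → 9
9 → 6
6 → 2
2 → 5
2 → 8
8 → 4
4 → 10
9 → 12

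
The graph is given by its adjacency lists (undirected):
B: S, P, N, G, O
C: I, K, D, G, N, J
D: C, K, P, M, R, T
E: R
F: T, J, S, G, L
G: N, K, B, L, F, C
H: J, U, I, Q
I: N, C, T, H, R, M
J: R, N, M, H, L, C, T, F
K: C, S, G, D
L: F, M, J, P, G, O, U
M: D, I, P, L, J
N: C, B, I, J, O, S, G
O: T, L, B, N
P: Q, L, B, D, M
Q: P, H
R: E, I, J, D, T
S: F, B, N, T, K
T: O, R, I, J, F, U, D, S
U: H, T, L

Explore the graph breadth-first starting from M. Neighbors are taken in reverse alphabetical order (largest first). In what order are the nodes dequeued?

Visit M; enqueue P, L, J, I, D → queue [P, L, J, I, D]
Visit P; enqueue Q, B → queue [L, J, I, D, Q, B]
Visit L; enqueue U, O, G, F → queue [J, I, D, Q, B, U, O, G, F]
Visit J; enqueue T, R, N, H, C → queue [I, D, Q, B, U, O, G, F, T, R, N, H, C]
Visit I → queue [D, Q, B, U, O, G, F, T, R, N, H, C]
Visit D; enqueue K → queue [Q, B, U, O, G, F, T, R, N, H, C, K]
Visit Q → queue [B, U, O, G, F, T, R, N, H, C, K]
Visit B; enqueue S → queue [U, O, G, F, T, R, N, H, C, K, S]
Visit U → queue [O, G, F, T, R, N, H, C, K, S]
Visit O → queue [G, F, T, R, N, H, C, K, S]
Visit G → queue [F, T, R, N, H, C, K, S]
Visit F → queue [T, R, N, H, C, K, S]
Visit T → queue [R, N, H, C, K, S]
Visit R; enqueue E → queue [N, H, C, K, S, E]
Visit N → queue [H, C, K, S, E]
Visit H → queue [C, K, S, E]
Visit C → queue [K, S, E]
Visit K → queue [S, E]
Visit S → queue [E]
Visit E → queue []

M → P → L → J → I → D → Q → B → U → O → G → F → T → R → N → H → C → K → S → E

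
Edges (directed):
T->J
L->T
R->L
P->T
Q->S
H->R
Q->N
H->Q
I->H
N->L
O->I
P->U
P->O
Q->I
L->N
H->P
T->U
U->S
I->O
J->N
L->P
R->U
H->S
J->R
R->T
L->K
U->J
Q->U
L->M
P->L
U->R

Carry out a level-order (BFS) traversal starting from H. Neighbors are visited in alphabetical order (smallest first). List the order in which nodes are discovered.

Visit H; enqueue P, Q, R, S → queue [P, Q, R, S]
Visit P; enqueue L, O, T, U → queue [Q, R, S, L, O, T, U]
Visit Q; enqueue I, N → queue [R, S, L, O, T, U, I, N]
Visit R → queue [S, L, O, T, U, I, N]
Visit S → queue [L, O, T, U, I, N]
Visit L; enqueue K, M → queue [O, T, U, I, N, K, M]
Visit O → queue [T, U, I, N, K, M]
Visit T; enqueue J → queue [U, I, N, K, M, J]
Visit U → queue [I, N, K, M, J]
Visit I → queue [N, K, M, J]
Visit N → queue [K, M, J]
Visit K → queue [M, J]
Visit M → queue [J]
Visit J → queue []

H → P → Q → R → S → L → O → T → U → I → N → K → M → J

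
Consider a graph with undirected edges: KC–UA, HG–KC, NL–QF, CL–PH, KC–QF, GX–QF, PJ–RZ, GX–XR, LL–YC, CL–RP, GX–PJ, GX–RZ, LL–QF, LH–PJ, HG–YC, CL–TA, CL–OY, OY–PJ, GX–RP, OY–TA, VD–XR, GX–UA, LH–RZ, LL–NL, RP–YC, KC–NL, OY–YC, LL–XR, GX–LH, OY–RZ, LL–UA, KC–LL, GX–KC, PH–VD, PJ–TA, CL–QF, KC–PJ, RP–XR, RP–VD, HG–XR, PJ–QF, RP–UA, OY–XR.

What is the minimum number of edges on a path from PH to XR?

2

Level 0: PH
Level 1: CL, VD
Level 2: OY, QF, RP, TA, XR
Level 3: GX, HG, KC, LL, NL, PJ, RZ, UA, YC
Level 4: LH
XR first appears at level 2.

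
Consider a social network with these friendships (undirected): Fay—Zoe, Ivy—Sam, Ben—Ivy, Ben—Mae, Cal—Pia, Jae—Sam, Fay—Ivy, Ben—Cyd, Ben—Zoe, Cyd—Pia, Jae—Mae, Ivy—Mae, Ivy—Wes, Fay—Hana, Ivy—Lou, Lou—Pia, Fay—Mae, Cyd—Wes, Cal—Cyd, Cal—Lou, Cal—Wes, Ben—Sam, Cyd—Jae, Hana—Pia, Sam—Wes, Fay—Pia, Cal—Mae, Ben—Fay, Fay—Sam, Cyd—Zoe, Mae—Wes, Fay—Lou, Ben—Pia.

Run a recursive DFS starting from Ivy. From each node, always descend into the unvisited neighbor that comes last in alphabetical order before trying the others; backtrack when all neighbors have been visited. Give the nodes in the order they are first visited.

Visit Ivy
Ivy → Wes
Wes → Sam
Sam → Jae
Jae → Mae
Mae → Fay
Fay → Zoe
Zoe → Cyd
Cyd → Pia
Pia → Lou
Lou → Cal
Pia → Hana
Pia → Ben

Ivy, Wes, Sam, Jae, Mae, Fay, Zoe, Cyd, Pia, Lou, Cal, Hana, Ben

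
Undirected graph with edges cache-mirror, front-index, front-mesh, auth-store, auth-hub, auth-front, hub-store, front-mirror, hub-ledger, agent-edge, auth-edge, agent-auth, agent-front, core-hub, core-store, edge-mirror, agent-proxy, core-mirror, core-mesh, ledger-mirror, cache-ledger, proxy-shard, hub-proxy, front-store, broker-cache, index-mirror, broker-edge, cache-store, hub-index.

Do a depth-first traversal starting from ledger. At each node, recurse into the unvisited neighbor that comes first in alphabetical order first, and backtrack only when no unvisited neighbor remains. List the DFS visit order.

ledger, cache, broker, edge, agent, auth, front, index, hub, core, mesh, mirror, store, proxy, shard

Visit ledger
ledger → cache
cache → broker
broker → edge
edge → agent
agent → auth
auth → front
front → index
index → hub
hub → core
core → mesh
core → mirror
core → store
hub → proxy
proxy → shard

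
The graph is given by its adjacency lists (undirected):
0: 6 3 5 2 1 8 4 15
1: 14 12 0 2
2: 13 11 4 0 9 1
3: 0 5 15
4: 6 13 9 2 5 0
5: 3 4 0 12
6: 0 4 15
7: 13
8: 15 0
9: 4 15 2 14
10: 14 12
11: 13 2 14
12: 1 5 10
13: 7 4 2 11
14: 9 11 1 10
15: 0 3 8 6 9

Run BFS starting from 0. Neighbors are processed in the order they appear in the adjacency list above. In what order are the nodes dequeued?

Visit 0; enqueue 6, 3, 5, 2, 1, 8, 4, 15 → queue [6, 3, 5, 2, 1, 8, 4, 15]
Visit 6 → queue [3, 5, 2, 1, 8, 4, 15]
Visit 3 → queue [5, 2, 1, 8, 4, 15]
Visit 5; enqueue 12 → queue [2, 1, 8, 4, 15, 12]
Visit 2; enqueue 13, 11, 9 → queue [1, 8, 4, 15, 12, 13, 11, 9]
Visit 1; enqueue 14 → queue [8, 4, 15, 12, 13, 11, 9, 14]
Visit 8 → queue [4, 15, 12, 13, 11, 9, 14]
Visit 4 → queue [15, 12, 13, 11, 9, 14]
Visit 15 → queue [12, 13, 11, 9, 14]
Visit 12; enqueue 10 → queue [13, 11, 9, 14, 10]
Visit 13; enqueue 7 → queue [11, 9, 14, 10, 7]
Visit 11 → queue [9, 14, 10, 7]
Visit 9 → queue [14, 10, 7]
Visit 14 → queue [10, 7]
Visit 10 → queue [7]
Visit 7 → queue []

0 → 6 → 3 → 5 → 2 → 1 → 8 → 4 → 15 → 12 → 13 → 11 → 9 → 14 → 10 → 7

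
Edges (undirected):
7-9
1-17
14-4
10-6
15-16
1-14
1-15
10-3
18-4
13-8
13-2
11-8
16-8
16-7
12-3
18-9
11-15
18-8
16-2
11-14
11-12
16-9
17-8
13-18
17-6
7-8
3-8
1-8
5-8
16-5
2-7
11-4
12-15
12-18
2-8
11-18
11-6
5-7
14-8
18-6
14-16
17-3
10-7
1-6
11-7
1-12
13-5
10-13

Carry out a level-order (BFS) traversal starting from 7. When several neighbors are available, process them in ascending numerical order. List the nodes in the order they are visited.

Visit 7; enqueue 2, 5, 8, 9, 10, 11, 16 → queue [2, 5, 8, 9, 10, 11, 16]
Visit 2; enqueue 13 → queue [5, 8, 9, 10, 11, 16, 13]
Visit 5 → queue [8, 9, 10, 11, 16, 13]
Visit 8; enqueue 1, 3, 14, 17, 18 → queue [9, 10, 11, 16, 13, 1, 3, 14, 17, 18]
Visit 9 → queue [10, 11, 16, 13, 1, 3, 14, 17, 18]
Visit 10; enqueue 6 → queue [11, 16, 13, 1, 3, 14, 17, 18, 6]
Visit 11; enqueue 4, 12, 15 → queue [16, 13, 1, 3, 14, 17, 18, 6, 4, 12, 15]
Visit 16 → queue [13, 1, 3, 14, 17, 18, 6, 4, 12, 15]
Visit 13 → queue [1, 3, 14, 17, 18, 6, 4, 12, 15]
Visit 1 → queue [3, 14, 17, 18, 6, 4, 12, 15]
Visit 3 → queue [14, 17, 18, 6, 4, 12, 15]
Visit 14 → queue [17, 18, 6, 4, 12, 15]
Visit 17 → queue [18, 6, 4, 12, 15]
Visit 18 → queue [6, 4, 12, 15]
Visit 6 → queue [4, 12, 15]
Visit 4 → queue [12, 15]
Visit 12 → queue [15]
Visit 15 → queue []

7 -> 2 -> 5 -> 8 -> 9 -> 10 -> 11 -> 16 -> 13 -> 1 -> 3 -> 14 -> 17 -> 18 -> 6 -> 4 -> 12 -> 15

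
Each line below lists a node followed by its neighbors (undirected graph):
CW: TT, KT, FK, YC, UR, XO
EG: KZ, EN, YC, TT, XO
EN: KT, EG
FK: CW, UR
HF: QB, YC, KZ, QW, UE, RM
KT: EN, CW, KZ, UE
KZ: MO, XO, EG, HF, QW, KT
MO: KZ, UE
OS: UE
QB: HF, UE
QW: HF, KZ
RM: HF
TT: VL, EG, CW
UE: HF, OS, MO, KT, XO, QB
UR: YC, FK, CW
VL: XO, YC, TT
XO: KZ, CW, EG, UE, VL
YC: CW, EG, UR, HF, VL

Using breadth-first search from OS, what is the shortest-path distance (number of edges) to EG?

3

Level 0: OS
Level 1: UE
Level 2: HF, KT, MO, QB, XO
Level 3: CW, EG, EN, KZ, QW, RM, VL, YC
Level 4: FK, TT, UR
EG first appears at level 3.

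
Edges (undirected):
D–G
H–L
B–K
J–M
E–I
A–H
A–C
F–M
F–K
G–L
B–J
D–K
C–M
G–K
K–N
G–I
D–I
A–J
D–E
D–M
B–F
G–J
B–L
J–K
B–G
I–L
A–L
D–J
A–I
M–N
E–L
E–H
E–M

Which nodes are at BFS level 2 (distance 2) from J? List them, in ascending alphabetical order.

Level 0: J
Level 1: A, B, D, G, K, M
Level 2: C, E, F, H, I, L, N

C, E, F, H, I, L, N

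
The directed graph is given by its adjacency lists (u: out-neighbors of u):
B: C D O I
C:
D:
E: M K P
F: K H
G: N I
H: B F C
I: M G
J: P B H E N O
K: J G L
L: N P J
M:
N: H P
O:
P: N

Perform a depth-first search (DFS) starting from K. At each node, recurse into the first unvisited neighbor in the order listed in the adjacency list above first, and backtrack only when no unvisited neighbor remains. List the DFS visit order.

K J P N H B C D O I M G F E L

Visit K
K → J
J → P
P → N
N → H
H → B
B → C
B → D
B → O
B → I
I → M
I → G
H → F
J → E
K → L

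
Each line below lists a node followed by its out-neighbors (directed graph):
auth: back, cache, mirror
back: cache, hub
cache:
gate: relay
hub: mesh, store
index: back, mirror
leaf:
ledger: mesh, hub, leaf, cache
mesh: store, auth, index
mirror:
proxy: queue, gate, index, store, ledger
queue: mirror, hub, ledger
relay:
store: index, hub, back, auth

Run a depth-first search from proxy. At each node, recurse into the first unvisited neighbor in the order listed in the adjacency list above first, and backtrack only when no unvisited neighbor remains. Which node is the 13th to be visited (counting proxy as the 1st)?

Visit proxy
proxy → queue
queue → mirror
queue → hub
hub → mesh
mesh → store
store → index
index → back
back → cache
store → auth
queue → ledger
ledger → leaf
proxy → gate
gate → relay

Visit order: proxy, queue, mirror, hub, mesh, store, index, back, cache, auth, ledger, leaf, gate, relay

gate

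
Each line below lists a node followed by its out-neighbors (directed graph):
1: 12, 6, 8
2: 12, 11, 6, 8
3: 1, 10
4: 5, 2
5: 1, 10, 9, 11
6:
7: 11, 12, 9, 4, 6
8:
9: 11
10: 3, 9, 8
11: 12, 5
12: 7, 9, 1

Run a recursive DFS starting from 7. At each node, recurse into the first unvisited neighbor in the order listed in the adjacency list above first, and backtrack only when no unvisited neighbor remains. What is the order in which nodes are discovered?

7, 11, 12, 9, 1, 6, 8, 5, 10, 3, 4, 2

Visit 7
7 → 11
11 → 12
12 → 9
12 → 1
1 → 6
1 → 8
11 → 5
5 → 10
10 → 3
7 → 4
4 → 2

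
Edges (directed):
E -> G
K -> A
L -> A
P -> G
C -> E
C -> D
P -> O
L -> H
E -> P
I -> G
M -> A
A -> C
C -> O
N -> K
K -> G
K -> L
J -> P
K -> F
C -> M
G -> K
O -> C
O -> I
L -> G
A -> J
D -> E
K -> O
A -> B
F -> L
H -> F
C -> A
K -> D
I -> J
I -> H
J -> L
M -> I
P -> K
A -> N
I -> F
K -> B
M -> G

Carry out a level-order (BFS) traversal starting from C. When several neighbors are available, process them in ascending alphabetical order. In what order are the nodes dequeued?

Visit C; enqueue A, D, E, M, O → queue [A, D, E, M, O]
Visit A; enqueue B, J, N → queue [D, E, M, O, B, J, N]
Visit D → queue [E, M, O, B, J, N]
Visit E; enqueue G, P → queue [M, O, B, J, N, G, P]
Visit M; enqueue I → queue [O, B, J, N, G, P, I]
Visit O → queue [B, J, N, G, P, I]
Visit B → queue [J, N, G, P, I]
Visit J; enqueue L → queue [N, G, P, I, L]
Visit N; enqueue K → queue [G, P, I, L, K]
Visit G → queue [P, I, L, K]
Visit P → queue [I, L, K]
Visit I; enqueue F, H → queue [L, K, F, H]
Visit L → queue [K, F, H]
Visit K → queue [F, H]
Visit F → queue [H]
Visit H → queue []

C A D E M O B J N G P I L K F H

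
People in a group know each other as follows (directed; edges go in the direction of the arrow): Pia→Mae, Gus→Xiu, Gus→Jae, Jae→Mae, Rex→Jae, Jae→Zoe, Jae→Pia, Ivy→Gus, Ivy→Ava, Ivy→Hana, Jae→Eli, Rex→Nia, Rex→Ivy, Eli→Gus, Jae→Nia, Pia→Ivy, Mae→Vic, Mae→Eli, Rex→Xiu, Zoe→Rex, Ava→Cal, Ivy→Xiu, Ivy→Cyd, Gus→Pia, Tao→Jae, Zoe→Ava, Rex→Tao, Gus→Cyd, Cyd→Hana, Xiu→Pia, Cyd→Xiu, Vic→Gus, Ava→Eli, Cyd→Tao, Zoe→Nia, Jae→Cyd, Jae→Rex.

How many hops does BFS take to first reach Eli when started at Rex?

Level 0: Rex
Level 1: Ivy, Jae, Nia, Tao, Xiu
Level 2: Ava, Cyd, Eli, Gus, Hana, Mae, Pia, Zoe
Level 3: Cal, Vic
Eli first appears at level 2.

2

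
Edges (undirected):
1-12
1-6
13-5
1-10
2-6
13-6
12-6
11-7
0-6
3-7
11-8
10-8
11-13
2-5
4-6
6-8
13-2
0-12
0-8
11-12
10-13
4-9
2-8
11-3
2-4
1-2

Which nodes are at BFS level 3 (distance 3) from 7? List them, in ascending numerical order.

0, 1, 2, 5, 6, 10

Level 0: 7
Level 1: 3, 11
Level 2: 8, 12, 13
Level 3: 0, 1, 2, 5, 6, 10
Level 4: 4
Level 5: 9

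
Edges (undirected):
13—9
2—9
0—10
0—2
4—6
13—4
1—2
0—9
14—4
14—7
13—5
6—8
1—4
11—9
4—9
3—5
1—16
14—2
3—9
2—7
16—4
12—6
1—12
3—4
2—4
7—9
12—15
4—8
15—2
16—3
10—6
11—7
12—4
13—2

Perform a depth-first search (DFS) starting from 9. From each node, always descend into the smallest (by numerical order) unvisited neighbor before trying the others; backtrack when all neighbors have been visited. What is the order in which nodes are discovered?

9 → 0 → 2 → 1 → 4 → 3 → 5 → 13 → 16 → 6 → 8 → 10 → 12 → 15 → 14 → 7 → 11

Visit 9
9 → 0
0 → 2
2 → 1
1 → 4
4 → 3
3 → 5
5 → 13
3 → 16
4 → 6
6 → 8
6 → 10
6 → 12
12 → 15
4 → 14
14 → 7
7 → 11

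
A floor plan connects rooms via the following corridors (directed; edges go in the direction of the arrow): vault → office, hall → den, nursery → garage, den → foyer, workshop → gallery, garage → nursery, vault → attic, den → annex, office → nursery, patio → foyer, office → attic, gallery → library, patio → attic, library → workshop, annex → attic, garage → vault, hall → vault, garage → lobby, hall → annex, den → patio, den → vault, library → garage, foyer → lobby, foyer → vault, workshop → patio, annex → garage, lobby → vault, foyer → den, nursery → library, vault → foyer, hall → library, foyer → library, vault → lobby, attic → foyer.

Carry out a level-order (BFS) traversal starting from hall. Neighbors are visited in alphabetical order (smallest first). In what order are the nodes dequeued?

hall annex den library vault attic garage foyer patio workshop lobby office nursery gallery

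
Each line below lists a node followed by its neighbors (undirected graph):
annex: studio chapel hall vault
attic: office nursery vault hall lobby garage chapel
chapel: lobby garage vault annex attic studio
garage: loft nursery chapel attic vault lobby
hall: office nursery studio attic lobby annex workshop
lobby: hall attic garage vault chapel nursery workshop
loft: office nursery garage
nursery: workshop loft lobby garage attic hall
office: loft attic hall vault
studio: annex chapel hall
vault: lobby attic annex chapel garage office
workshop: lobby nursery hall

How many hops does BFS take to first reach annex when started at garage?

2

Level 0: garage
Level 1: attic, chapel, lobby, loft, nursery, vault
Level 2: annex, hall, office, studio, workshop
annex first appears at level 2.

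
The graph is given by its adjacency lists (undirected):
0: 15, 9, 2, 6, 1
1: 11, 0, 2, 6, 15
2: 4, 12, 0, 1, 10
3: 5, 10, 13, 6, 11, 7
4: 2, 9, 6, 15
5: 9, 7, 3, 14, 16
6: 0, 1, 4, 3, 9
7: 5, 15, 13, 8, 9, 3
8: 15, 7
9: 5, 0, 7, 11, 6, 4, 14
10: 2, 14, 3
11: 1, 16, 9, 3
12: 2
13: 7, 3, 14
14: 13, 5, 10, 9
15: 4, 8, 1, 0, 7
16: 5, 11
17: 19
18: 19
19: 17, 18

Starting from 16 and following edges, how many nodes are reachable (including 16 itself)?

17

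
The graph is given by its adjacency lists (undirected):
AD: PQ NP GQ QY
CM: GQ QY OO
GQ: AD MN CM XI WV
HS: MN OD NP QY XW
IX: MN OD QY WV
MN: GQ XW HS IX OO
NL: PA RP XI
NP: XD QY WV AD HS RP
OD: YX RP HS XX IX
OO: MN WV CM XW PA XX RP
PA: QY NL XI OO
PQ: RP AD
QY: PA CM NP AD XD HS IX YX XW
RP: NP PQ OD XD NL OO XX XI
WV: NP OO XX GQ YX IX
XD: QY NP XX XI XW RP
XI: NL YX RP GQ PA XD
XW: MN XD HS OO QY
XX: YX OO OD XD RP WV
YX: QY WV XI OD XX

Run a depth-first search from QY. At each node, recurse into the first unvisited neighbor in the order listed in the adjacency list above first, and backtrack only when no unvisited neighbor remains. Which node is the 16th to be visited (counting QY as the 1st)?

XI

Visit QY
QY → PA
PA → NL
NL → RP
RP → NP
NP → XD
XD → XX
XX → YX
YX → WV
WV → OO
OO → MN
MN → GQ
GQ → AD
AD → PQ
GQ → CM
GQ → XI
MN → XW
XW → HS
HS → OD
OD → IX

Visit order: QY, PA, NL, RP, NP, XD, XX, YX, WV, OO, MN, GQ, AD, PQ, CM, XI, XW, HS, OD, IX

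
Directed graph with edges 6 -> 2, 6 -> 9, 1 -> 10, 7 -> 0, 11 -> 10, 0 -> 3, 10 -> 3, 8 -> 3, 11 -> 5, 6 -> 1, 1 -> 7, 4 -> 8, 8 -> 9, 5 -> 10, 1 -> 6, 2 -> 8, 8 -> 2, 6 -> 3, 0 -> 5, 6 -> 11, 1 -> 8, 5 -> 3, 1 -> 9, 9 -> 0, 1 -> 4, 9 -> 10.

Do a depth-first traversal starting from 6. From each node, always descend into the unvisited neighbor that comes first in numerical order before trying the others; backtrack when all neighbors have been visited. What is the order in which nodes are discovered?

Visit 6
6 → 1
1 → 4
4 → 8
8 → 2
8 → 3
8 → 9
9 → 0
0 → 5
5 → 10
1 → 7
6 → 11

6 → 1 → 4 → 8 → 2 → 3 → 9 → 0 → 5 → 10 → 7 → 11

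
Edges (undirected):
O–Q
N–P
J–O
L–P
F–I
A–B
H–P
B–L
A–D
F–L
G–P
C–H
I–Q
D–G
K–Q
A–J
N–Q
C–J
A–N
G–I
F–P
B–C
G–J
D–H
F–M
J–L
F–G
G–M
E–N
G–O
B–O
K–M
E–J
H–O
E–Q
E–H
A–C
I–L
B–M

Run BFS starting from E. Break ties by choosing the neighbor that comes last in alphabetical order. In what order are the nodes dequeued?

Visit E; enqueue Q, N, J, H → queue [Q, N, J, H]
Visit Q; enqueue O, K, I → queue [N, J, H, O, K, I]
Visit N; enqueue P, A → queue [J, H, O, K, I, P, A]
Visit J; enqueue L, G, C → queue [H, O, K, I, P, A, L, G, C]
Visit H; enqueue D → queue [O, K, I, P, A, L, G, C, D]
Visit O; enqueue B → queue [K, I, P, A, L, G, C, D, B]
Visit K; enqueue M → queue [I, P, A, L, G, C, D, B, M]
Visit I; enqueue F → queue [P, A, L, G, C, D, B, M, F]
Visit P → queue [A, L, G, C, D, B, M, F]
Visit A → queue [L, G, C, D, B, M, F]
Visit L → queue [G, C, D, B, M, F]
Visit G → queue [C, D, B, M, F]
Visit C → queue [D, B, M, F]
Visit D → queue [B, M, F]
Visit B → queue [M, F]
Visit M → queue [F]
Visit F → queue []

E, Q, N, J, H, O, K, I, P, A, L, G, C, D, B, M, F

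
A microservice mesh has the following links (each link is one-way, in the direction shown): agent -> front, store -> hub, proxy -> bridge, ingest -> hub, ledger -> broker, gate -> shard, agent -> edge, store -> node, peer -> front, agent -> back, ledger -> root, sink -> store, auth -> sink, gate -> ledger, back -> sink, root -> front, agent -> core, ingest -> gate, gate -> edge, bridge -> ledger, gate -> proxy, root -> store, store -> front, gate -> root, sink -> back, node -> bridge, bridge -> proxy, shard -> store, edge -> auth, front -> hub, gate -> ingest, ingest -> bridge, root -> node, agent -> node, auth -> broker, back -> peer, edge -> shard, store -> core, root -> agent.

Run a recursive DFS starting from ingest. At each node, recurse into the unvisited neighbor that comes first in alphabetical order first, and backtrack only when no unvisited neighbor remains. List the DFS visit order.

Visit ingest
ingest → bridge
bridge → ledger
ledger → broker
ledger → root
root → agent
agent → back
back → peer
peer → front
front → hub
back → sink
sink → store
store → core
store → node
agent → edge
edge → auth
edge → shard
bridge → proxy
ingest → gate

ingest -> bridge -> ledger -> broker -> root -> agent -> back -> peer -> front -> hub -> sink -> store -> core -> node -> edge -> auth -> shard -> proxy -> gate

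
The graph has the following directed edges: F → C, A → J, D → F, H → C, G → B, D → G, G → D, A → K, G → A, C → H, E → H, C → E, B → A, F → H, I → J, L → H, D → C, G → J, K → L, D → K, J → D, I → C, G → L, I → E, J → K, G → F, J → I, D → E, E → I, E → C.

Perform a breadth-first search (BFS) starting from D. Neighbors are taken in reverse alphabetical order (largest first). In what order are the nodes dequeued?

D → K → G → F → E → C → L → J → B → A → H → I

Visit D; enqueue K, G, F, E, C → queue [K, G, F, E, C]
Visit K; enqueue L → queue [G, F, E, C, L]
Visit G; enqueue J, B, A → queue [F, E, C, L, J, B, A]
Visit F; enqueue H → queue [E, C, L, J, B, A, H]
Visit E; enqueue I → queue [C, L, J, B, A, H, I]
Visit C → queue [L, J, B, A, H, I]
Visit L → queue [J, B, A, H, I]
Visit J → queue [B, A, H, I]
Visit B → queue [A, H, I]
Visit A → queue [H, I]
Visit H → queue [I]
Visit I → queue []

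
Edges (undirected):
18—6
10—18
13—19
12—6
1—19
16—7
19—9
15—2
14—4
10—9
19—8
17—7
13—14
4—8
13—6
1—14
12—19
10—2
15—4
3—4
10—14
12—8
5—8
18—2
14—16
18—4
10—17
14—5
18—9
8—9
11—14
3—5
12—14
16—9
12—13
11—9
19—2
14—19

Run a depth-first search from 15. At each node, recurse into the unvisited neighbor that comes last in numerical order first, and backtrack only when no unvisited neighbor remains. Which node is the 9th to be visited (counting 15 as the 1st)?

19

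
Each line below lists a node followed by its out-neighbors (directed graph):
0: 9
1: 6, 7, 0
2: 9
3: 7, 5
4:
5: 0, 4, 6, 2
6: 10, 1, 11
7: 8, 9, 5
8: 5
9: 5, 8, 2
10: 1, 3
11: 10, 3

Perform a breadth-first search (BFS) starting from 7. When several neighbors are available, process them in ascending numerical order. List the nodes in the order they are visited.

7, 5, 8, 9, 0, 2, 4, 6, 1, 10, 11, 3

Visit 7; enqueue 5, 8, 9 → queue [5, 8, 9]
Visit 5; enqueue 0, 2, 4, 6 → queue [8, 9, 0, 2, 4, 6]
Visit 8 → queue [9, 0, 2, 4, 6]
Visit 9 → queue [0, 2, 4, 6]
Visit 0 → queue [2, 4, 6]
Visit 2 → queue [4, 6]
Visit 4 → queue [6]
Visit 6; enqueue 1, 10, 11 → queue [1, 10, 11]
Visit 1 → queue [10, 11]
Visit 10; enqueue 3 → queue [11, 3]
Visit 11 → queue [3]
Visit 3 → queue []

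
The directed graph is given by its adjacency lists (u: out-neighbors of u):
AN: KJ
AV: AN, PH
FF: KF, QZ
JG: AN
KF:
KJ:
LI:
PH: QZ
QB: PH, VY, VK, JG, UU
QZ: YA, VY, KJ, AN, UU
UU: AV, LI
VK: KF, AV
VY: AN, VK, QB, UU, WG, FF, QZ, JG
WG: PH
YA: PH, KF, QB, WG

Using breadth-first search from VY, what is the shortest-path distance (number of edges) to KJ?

2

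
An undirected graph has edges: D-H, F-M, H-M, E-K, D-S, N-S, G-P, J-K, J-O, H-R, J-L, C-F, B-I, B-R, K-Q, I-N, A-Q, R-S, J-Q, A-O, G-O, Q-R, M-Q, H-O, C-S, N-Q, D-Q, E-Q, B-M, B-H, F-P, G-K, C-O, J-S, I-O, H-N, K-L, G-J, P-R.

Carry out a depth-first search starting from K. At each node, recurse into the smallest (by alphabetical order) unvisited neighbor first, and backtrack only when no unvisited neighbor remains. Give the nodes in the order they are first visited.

K → E → Q → A → O → C → F → M → B → H → D → S → J → G → P → R → L → N → I

Visit K
K → E
E → Q
Q → A
A → O
O → C
C → F
F → M
M → B
B → H
H → D
D → S
S → J
J → G
G → P
P → R
J → L
S → N
N → I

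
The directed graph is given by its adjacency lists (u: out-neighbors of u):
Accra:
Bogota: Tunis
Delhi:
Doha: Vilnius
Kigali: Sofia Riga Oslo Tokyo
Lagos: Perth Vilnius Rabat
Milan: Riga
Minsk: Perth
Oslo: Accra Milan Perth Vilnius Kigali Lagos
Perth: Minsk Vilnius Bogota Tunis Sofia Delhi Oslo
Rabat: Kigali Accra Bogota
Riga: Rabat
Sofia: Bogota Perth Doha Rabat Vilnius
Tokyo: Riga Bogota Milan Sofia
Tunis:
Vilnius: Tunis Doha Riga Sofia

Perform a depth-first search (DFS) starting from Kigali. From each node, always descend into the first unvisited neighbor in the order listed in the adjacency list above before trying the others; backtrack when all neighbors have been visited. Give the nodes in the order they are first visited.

Kigali Sofia Bogota Tunis Perth Minsk Vilnius Doha Riga Rabat Accra Delhi Oslo Milan Lagos Tokyo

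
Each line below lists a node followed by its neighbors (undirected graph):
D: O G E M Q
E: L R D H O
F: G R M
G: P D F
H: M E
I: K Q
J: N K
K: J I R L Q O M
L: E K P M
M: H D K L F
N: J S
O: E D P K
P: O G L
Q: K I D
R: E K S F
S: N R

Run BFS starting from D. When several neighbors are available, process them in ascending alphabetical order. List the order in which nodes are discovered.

D, E, G, M, O, Q, H, L, R, F, P, K, I, S, J, N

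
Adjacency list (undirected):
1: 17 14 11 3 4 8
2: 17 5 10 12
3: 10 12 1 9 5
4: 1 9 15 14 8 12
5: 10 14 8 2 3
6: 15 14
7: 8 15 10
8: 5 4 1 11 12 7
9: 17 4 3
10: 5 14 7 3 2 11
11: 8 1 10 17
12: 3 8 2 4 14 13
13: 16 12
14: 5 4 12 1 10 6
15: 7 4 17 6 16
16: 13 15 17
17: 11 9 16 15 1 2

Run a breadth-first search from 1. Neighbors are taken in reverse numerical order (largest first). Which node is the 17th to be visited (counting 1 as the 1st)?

13

Visit 1; enqueue 17, 14, 11, 8, 4, 3 → queue [17, 14, 11, 8, 4, 3]
Visit 17; enqueue 16, 15, 9, 2 → queue [14, 11, 8, 4, 3, 16, 15, 9, 2]
Visit 14; enqueue 12, 10, 6, 5 → queue [11, 8, 4, 3, 16, 15, 9, 2, 12, 10, 6, 5]
Visit 11 → queue [8, 4, 3, 16, 15, 9, 2, 12, 10, 6, 5]
Visit 8; enqueue 7 → queue [4, 3, 16, 15, 9, 2, 12, 10, 6, 5, 7]
Visit 4 → queue [3, 16, 15, 9, 2, 12, 10, 6, 5, 7]
Visit 3 → queue [16, 15, 9, 2, 12, 10, 6, 5, 7]
Visit 16; enqueue 13 → queue [15, 9, 2, 12, 10, 6, 5, 7, 13]
Visit 15 → queue [9, 2, 12, 10, 6, 5, 7, 13]
Visit 9 → queue [2, 12, 10, 6, 5, 7, 13]
Visit 2 → queue [12, 10, 6, 5, 7, 13]
Visit 12 → queue [10, 6, 5, 7, 13]
Visit 10 → queue [6, 5, 7, 13]
Visit 6 → queue [5, 7, 13]
Visit 5 → queue [7, 13]
Visit 7 → queue [13]
Visit 13 → queue []

Visit order: 1, 17, 14, 11, 8, 4, 3, 16, 15, 9, 2, 12, 10, 6, 5, 7, 13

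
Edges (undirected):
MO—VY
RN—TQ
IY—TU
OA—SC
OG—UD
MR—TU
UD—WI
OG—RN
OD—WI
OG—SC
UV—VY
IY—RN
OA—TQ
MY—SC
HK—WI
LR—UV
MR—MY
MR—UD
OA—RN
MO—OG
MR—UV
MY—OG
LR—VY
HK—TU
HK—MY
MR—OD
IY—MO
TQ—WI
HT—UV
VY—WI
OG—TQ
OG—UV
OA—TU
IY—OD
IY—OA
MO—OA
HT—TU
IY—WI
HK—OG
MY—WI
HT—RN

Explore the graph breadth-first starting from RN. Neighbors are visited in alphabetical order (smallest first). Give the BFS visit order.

RN -> HT -> IY -> OA -> OG -> TQ -> TU -> UV -> MO -> OD -> WI -> SC -> HK -> MY -> UD -> MR -> LR -> VY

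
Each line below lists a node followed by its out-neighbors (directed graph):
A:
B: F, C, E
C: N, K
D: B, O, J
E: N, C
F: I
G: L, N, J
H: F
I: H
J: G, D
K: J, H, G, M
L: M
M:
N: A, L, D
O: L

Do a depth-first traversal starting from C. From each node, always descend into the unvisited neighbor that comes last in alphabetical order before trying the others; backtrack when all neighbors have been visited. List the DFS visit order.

C → N → L → M → D → O → J → G → B → F → I → H → E → A → K

Visit C
C → N
N → L
L → M
N → D
D → O
D → J
J → G
D → B
B → F
F → I
I → H
B → E
N → A
C → K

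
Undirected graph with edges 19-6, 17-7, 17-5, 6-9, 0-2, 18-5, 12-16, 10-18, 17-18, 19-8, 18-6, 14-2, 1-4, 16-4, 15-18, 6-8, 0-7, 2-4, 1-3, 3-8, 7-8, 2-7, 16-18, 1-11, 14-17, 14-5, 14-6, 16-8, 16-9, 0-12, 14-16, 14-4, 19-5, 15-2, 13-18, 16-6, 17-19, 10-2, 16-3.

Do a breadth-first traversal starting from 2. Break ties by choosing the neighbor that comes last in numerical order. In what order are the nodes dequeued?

Visit 2; enqueue 15, 14, 10, 7, 4, 0 → queue [15, 14, 10, 7, 4, 0]
Visit 15; enqueue 18 → queue [14, 10, 7, 4, 0, 18]
Visit 14; enqueue 17, 16, 6, 5 → queue [10, 7, 4, 0, 18, 17, 16, 6, 5]
Visit 10 → queue [7, 4, 0, 18, 17, 16, 6, 5]
Visit 7; enqueue 8 → queue [4, 0, 18, 17, 16, 6, 5, 8]
Visit 4; enqueue 1 → queue [0, 18, 17, 16, 6, 5, 8, 1]
Visit 0; enqueue 12 → queue [18, 17, 16, 6, 5, 8, 1, 12]
Visit 18; enqueue 13 → queue [17, 16, 6, 5, 8, 1, 12, 13]
Visit 17; enqueue 19 → queue [16, 6, 5, 8, 1, 12, 13, 19]
Visit 16; enqueue 9, 3 → queue [6, 5, 8, 1, 12, 13, 19, 9, 3]
Visit 6 → queue [5, 8, 1, 12, 13, 19, 9, 3]
Visit 5 → queue [8, 1, 12, 13, 19, 9, 3]
Visit 8 → queue [1, 12, 13, 19, 9, 3]
Visit 1; enqueue 11 → queue [12, 13, 19, 9, 3, 11]
Visit 12 → queue [13, 19, 9, 3, 11]
Visit 13 → queue [19, 9, 3, 11]
Visit 19 → queue [9, 3, 11]
Visit 9 → queue [3, 11]
Visit 3 → queue [11]
Visit 11 → queue []

2, 15, 14, 10, 7, 4, 0, 18, 17, 16, 6, 5, 8, 1, 12, 13, 19, 9, 3, 11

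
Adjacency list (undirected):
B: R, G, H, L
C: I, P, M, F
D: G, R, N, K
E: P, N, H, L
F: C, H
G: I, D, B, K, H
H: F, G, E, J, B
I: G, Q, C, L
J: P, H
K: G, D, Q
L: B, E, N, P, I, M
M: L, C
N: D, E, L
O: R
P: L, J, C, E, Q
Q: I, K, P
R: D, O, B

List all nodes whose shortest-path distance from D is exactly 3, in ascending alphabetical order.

C, F, J, M, P

Level 0: D
Level 1: G, K, N, R
Level 2: B, E, H, I, L, O, Q
Level 3: C, F, J, M, P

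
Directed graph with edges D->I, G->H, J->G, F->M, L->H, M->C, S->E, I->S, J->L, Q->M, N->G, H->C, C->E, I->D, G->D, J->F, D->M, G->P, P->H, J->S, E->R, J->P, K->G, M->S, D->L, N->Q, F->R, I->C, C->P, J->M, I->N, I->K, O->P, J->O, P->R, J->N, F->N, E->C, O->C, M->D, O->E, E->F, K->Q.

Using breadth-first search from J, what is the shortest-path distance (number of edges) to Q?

Level 0: J
Level 1: F, G, L, M, N, O, P, S
Level 2: C, D, E, H, Q, R
Level 3: I
Level 4: K
Q first appears at level 2.

2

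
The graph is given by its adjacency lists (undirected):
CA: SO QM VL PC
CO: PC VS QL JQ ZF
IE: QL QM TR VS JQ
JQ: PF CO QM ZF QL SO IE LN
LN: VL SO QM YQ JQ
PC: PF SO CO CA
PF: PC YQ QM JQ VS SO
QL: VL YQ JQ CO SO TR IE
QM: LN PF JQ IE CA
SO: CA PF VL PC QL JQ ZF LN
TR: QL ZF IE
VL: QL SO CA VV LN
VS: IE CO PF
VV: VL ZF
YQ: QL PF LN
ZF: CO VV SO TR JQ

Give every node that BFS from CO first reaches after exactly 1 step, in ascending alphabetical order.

JQ, PC, QL, VS, ZF

Level 0: CO
Level 1: JQ, PC, QL, VS, ZF
Level 2: CA, IE, LN, PF, QM, SO, TR, VL, VV, YQ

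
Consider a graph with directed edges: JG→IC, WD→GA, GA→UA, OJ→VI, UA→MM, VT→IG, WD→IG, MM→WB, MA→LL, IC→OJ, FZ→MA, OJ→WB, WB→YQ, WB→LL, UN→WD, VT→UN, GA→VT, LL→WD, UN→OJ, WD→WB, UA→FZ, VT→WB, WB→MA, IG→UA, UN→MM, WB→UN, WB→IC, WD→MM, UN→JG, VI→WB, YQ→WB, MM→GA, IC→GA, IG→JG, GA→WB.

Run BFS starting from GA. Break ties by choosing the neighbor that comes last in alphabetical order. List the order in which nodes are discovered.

Visit GA; enqueue WB, VT, UA → queue [WB, VT, UA]
Visit WB; enqueue YQ, UN, MA, LL, IC → queue [VT, UA, YQ, UN, MA, LL, IC]
Visit VT; enqueue IG → queue [UA, YQ, UN, MA, LL, IC, IG]
Visit UA; enqueue MM, FZ → queue [YQ, UN, MA, LL, IC, IG, MM, FZ]
Visit YQ → queue [UN, MA, LL, IC, IG, MM, FZ]
Visit UN; enqueue WD, OJ, JG → queue [MA, LL, IC, IG, MM, FZ, WD, OJ, JG]
Visit MA → queue [LL, IC, IG, MM, FZ, WD, OJ, JG]
Visit LL → queue [IC, IG, MM, FZ, WD, OJ, JG]
Visit IC → queue [IG, MM, FZ, WD, OJ, JG]
Visit IG → queue [MM, FZ, WD, OJ, JG]
Visit MM → queue [FZ, WD, OJ, JG]
Visit FZ → queue [WD, OJ, JG]
Visit WD → queue [OJ, JG]
Visit OJ; enqueue VI → queue [JG, VI]
Visit JG → queue [VI]
Visit VI → queue []

GA, WB, VT, UA, YQ, UN, MA, LL, IC, IG, MM, FZ, WD, OJ, JG, VI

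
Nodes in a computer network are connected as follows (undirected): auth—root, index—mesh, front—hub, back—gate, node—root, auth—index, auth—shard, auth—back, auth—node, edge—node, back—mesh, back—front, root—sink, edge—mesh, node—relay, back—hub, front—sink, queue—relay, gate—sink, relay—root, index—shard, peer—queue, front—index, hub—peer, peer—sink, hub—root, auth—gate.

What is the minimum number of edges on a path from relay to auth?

Level 0: relay
Level 1: node, queue, root
Level 2: auth, edge, hub, peer, sink
Level 3: back, front, gate, index, mesh, shard
auth first appears at level 2.

2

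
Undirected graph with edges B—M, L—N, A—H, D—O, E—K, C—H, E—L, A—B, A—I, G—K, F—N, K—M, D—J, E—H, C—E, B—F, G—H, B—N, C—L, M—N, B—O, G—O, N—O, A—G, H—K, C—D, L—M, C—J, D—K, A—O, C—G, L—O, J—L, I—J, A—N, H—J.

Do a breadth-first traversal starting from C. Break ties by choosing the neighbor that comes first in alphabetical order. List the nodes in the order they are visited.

Visit C; enqueue D, E, G, H, J, L → queue [D, E, G, H, J, L]
Visit D; enqueue K, O → queue [E, G, H, J, L, K, O]
Visit E → queue [G, H, J, L, K, O]
Visit G; enqueue A → queue [H, J, L, K, O, A]
Visit H → queue [J, L, K, O, A]
Visit J; enqueue I → queue [L, K, O, A, I]
Visit L; enqueue M, N → queue [K, O, A, I, M, N]
Visit K → queue [O, A, I, M, N]
Visit O; enqueue B → queue [A, I, M, N, B]
Visit A → queue [I, M, N, B]
Visit I → queue [M, N, B]
Visit M → queue [N, B]
Visit N; enqueue F → queue [B, F]
Visit B → queue [F]
Visit F → queue []

C, D, E, G, H, J, L, K, O, A, I, M, N, B, F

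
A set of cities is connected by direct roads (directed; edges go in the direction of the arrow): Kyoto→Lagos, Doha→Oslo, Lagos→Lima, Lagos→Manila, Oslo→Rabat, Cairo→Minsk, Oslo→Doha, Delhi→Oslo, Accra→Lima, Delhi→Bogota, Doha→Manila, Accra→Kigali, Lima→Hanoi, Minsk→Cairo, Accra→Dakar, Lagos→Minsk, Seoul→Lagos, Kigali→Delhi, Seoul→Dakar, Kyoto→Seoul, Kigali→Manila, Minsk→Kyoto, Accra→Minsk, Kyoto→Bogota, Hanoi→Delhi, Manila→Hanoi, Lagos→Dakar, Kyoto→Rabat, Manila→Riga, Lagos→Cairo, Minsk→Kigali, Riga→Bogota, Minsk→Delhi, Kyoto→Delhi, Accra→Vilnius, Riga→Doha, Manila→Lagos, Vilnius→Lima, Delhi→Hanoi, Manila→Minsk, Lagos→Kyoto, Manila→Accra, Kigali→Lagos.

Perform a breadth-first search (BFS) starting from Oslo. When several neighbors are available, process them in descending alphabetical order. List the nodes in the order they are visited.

Visit Oslo; enqueue Rabat, Doha → queue [Rabat, Doha]
Visit Rabat → queue [Doha]
Visit Doha; enqueue Manila → queue [Manila]
Visit Manila; enqueue Riga, Minsk, Lagos, Hanoi, Accra → queue [Riga, Minsk, Lagos, Hanoi, Accra]
Visit Riga; enqueue Bogota → queue [Minsk, Lagos, Hanoi, Accra, Bogota]
Visit Minsk; enqueue Kyoto, Kigali, Delhi, Cairo → queue [Lagos, Hanoi, Accra, Bogota, Kyoto, Kigali, Delhi, Cairo]
Visit Lagos; enqueue Lima, Dakar → queue [Hanoi, Accra, Bogota, Kyoto, Kigali, Delhi, Cairo, Lima, Dakar]
Visit Hanoi → queue [Accra, Bogota, Kyoto, Kigali, Delhi, Cairo, Lima, Dakar]
Visit Accra; enqueue Vilnius → queue [Bogota, Kyoto, Kigali, Delhi, Cairo, Lima, Dakar, Vilnius]
Visit Bogota → queue [Kyoto, Kigali, Delhi, Cairo, Lima, Dakar, Vilnius]
Visit Kyoto; enqueue Seoul → queue [Kigali, Delhi, Cairo, Lima, Dakar, Vilnius, Seoul]
Visit Kigali → queue [Delhi, Cairo, Lima, Dakar, Vilnius, Seoul]
Visit Delhi → queue [Cairo, Lima, Dakar, Vilnius, Seoul]
Visit Cairo → queue [Lima, Dakar, Vilnius, Seoul]
Visit Lima → queue [Dakar, Vilnius, Seoul]
Visit Dakar → queue [Vilnius, Seoul]
Visit Vilnius → queue [Seoul]
Visit Seoul → queue []

Oslo → Rabat → Doha → Manila → Riga → Minsk → Lagos → Hanoi → Accra → Bogota → Kyoto → Kigali → Delhi → Cairo → Lima → Dakar → Vilnius → Seoul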